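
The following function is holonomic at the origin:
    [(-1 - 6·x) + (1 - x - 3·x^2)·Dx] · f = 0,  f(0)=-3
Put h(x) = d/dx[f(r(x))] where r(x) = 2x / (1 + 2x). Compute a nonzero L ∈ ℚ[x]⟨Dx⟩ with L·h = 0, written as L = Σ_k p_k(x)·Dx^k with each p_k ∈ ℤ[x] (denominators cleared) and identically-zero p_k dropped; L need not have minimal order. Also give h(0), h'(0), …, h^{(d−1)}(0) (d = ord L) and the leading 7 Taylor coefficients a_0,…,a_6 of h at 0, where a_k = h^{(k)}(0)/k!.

f: a_k = -3, -3, -12, -21, -57, -120, -291, …
L₀ from L_f via x↦r, Dx↦r'^{-1}Dx.
h=h₀': d/dx-closure on L₀ ⇒ L.
L = (12 + 72·x + 576·x^2 + 672·x^3) + (-1 - 18·x - 48·x^2 + 136·x^3 + 336·x^4)·Dx  (order 1).
h: a_k = -6, -72, 0, -1728, 4320, -41472, 169344, …
ICs: h(0) = -6.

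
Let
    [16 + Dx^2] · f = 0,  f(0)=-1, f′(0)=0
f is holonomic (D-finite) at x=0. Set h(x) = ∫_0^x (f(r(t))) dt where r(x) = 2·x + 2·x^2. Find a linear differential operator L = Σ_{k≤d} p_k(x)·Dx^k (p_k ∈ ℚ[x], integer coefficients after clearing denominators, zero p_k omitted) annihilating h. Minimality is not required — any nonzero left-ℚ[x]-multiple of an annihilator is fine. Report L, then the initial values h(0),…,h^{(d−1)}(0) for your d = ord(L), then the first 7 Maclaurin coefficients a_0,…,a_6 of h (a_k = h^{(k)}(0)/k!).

L = (64 + 384·x + 768·x^2 + 512·x^3)·Dx - 2·Dx^2 + (1 + 2·x)·Dx^3  (order 3).
h: a_k = 0, -1, 0, 32/3, 16, -416/15, -1024/9, …
ICs: h(0) = 0, h′(0) = -1, h′′(0) = 0.

f: a_k = -1, 0, 8, 0, -32/3, 0, 256/45, …
Substitute x→r, Dx→(1/r')Dx; clear ⇒ L₀.
Integrate: L := L₀·Dx.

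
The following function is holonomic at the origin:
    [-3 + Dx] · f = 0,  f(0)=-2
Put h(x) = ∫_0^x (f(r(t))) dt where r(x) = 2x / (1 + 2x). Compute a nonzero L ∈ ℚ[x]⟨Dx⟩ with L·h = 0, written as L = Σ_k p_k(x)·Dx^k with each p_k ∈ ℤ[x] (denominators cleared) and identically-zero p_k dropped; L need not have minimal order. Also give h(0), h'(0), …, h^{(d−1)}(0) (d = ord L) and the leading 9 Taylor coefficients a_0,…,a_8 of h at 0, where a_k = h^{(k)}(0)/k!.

f: a_k = -2, -6, -9, -9, -27/4, -81/20, -81/40, -243/280, -729/2240, …
Change of var in L_f (x↦r) gives L₀.
h=∫h₀ ⇒ L = L₀·Dx.
L = -6·Dx + (1 + 4·x + 4·x^2)·Dx^2  (order 2).
h: a_k = 0, -2, -6, -4, 6, -12/5, -28/5, 552/35, -822/35, …
ICs: h(0) = 0, h′(0) = -2.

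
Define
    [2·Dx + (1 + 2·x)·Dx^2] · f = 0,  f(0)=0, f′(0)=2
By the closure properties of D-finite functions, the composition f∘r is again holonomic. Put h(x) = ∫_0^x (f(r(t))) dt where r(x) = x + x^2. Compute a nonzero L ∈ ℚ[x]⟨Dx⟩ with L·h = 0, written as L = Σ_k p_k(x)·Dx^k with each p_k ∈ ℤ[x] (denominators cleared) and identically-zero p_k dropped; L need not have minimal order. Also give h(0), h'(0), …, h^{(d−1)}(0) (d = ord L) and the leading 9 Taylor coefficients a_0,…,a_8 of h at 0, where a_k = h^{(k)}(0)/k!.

f: a_k = 0, 2, -2, 8/3, -4, 32/5, -32/3, 128/7, -32, …
h₀=f(r): pull back L_f along r ⇒ L₀.
∫: right-multiply L₀ by Dx.
L = (4·x + 4·x^2)·Dx^2 + (1 + 4·x + 6·x^2 + 4·x^3)·Dx^3  (order 3).
h: a_k = 0, 0, 1, 0, -1/3, 2/5, -4/15, 0, 2/7, …
ICs: h(0) = 0, h′(0) = 0, h′′(0) = 2.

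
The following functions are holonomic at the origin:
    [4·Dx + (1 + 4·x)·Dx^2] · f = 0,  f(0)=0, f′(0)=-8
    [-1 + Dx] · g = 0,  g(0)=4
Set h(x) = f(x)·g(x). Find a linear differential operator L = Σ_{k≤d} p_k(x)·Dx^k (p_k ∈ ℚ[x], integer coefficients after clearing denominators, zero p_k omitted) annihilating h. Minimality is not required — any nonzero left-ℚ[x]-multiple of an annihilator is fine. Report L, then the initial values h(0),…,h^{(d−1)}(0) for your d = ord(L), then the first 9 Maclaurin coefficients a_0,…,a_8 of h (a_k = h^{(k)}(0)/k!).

f: a_k = 0, -8, 16, -128/3, 128, -2048/5, 4096/3, -32768/7, 16384, …
g: a_k = 4, 4, 2, 2/3, 1/6, 1/30, 1/180, 1/1260, 1/10080, …
Product ⇒ symmetric product L₀, ord ≤ 2.
L = (-3 + 4·x) + (2 - 8·x)·Dx + (1 + 4·x)·Dx^2  (order 2).
h: a_k = 0, -32, 32, -368/3, 368, -6012/5, 36476/9, -4411174/315, 2218006/45, …
ICs: h(0) = 0, h′(0) = -32.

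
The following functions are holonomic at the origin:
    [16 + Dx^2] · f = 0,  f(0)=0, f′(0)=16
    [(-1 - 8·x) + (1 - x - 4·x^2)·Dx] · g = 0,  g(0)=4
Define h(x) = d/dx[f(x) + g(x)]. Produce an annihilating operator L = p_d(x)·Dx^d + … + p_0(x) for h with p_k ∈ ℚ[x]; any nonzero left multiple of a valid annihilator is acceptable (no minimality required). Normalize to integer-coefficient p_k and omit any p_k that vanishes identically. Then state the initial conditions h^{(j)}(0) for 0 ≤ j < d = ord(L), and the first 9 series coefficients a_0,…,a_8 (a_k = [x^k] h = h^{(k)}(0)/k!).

L = (6848 + 35072·x + 150784·x^2 + 87040·x^3 + 204800·x^4 + 147456·x^5 + 196608·x^6) + (-560 - 4048·x + 5184·x^2 + 13952·x^3 + 2560·x^4 + 18432·x^5 + 57344·x^6 + 65536·x^7)·Dx + (428 + 2192·x + 9424·x^2 + 5440·x^3 + 12800·x^4 + 9216·x^5 + 12288·x^6)·Dx^2 + (-35 - 253·x + 324·x^2 + 872·x^3 + 160·x^4 + 1152·x^5 + 3584·x^6 + 4096·x^7)·Dx^3  (order 3).
h: a_k = 20, 40, -20, 464, 4412/3, 4344, 551564/45, 37280, 33223052/315, …
ICs: h(0) = 20, h′(0) = 40, h′′(0) = -40.

f: a_k = 0, 16, 0, -128/3, 0, 512/15, 0, -4096/315, 0, …
g: a_k = 4, 4, 20, 36, 116, 260, 724, 1764, 4660, …
Sum ⇒ L₀ = lclm(L_f,L_g) in ℚ(x)⟨Dx⟩.
Differentiate: ansatz ord ≤ ord L₀ ⇒ L.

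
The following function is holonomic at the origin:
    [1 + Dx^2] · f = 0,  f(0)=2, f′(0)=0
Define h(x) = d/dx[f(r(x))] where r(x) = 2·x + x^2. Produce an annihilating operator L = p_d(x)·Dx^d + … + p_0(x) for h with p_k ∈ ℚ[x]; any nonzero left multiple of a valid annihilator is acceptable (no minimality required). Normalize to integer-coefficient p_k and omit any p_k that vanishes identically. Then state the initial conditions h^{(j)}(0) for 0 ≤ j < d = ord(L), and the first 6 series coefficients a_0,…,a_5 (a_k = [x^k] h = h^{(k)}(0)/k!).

L = (7 + 16·x + 24·x^2 + 16·x^3 + 4·x^4) + (-3 - 3·x)·Dx + (1 + 2·x + x^2)·Dx^2  (order 2).
h: a_k = 0, -8, -12, 4/3, 40/3, 164/15, …
ICs: h(0) = 0, h′(0) = -8.

f: a_k = 2, 0, -1, 0, 1/12, 0, …
Substitute x→r, Dx→(1/r')Dx; clear ⇒ L₀.
h₀' ⇒ L via d/dx closure of L₀.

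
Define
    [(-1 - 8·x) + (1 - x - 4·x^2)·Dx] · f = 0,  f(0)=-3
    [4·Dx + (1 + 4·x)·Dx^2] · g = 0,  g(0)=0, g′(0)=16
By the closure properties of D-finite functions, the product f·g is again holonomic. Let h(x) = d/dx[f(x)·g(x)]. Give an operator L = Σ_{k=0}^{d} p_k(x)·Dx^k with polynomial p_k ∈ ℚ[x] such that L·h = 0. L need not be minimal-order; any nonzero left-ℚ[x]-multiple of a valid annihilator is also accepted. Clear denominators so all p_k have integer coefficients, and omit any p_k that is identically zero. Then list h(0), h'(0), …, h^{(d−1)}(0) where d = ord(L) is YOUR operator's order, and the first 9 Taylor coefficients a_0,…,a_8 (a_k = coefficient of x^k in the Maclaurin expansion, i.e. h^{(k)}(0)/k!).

f: a_k = -3, -3, -15, -27, -87, -195, -543, -1323, -3495, …
g: a_k = 0, 16, -32, 256/3, -256, 4096/5, -8192/3, 65536/7, -32768, …
f·g: L₀ = L_f ⊗_s L_g, ord ≤ 1·2.
Differentiate: ansatz ord ≤ ord L₀ ⇒ L.
L = (152 + 864·x + 2304·x^2) + (1 + 100·x + 960·x^2 + 1792·x^3)·Dx + (-3 - 25·x - 24·x^2 + 176·x^3 + 256·x^4)·Dx^2  (order 2).
h: a_k = -48, 96, -1200, 2240, -17488, 208032/5, -246000, 25451648/35, -125747376/35, …
ICs: h(0) = -48, h′(0) = 96.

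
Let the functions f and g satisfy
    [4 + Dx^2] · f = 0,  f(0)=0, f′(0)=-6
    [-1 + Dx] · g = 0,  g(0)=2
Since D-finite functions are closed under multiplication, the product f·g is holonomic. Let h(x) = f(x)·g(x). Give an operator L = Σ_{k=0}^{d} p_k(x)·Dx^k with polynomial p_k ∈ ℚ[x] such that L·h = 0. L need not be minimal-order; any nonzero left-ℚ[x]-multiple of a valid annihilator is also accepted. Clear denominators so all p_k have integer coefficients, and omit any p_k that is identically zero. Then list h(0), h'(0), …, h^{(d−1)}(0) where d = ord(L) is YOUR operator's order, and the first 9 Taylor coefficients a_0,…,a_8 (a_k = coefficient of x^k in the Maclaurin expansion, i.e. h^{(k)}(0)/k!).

f: a_k = 0, -6, 0, 4, 0, -4/5, 0, 8/105, 0, …
g: a_k = 2, 2, 1, 1/3, 1/12, 1/60, 1/360, 1/2520, 1/20160, …
Sym-product of L_f,L_g gives L₀ (≤ ord 2).
L = 5 - 2·Dx + Dx^2  (order 2).
h: a_k = 0, -12, -12, 2, 6, 19/10, -11/30, -139/420, -1/20, …
ICs: h(0) = 0, h′(0) = -12.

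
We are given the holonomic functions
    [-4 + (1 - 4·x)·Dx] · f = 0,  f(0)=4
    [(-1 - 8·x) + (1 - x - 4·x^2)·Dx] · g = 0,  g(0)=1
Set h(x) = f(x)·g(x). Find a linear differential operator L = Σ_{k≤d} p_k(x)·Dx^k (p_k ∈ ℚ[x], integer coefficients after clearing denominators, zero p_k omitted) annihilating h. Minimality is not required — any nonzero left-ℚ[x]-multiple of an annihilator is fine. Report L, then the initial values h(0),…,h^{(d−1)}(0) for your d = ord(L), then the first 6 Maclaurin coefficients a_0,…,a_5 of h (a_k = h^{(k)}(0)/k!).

f: a_k = 4, 16, 64, 256, 1024, 4096, …
g: a_k = 1, 1, 5, 9, 29, 65, …
f·g: L₀ = L_f ⊗_s L_g, ord ≤ 1·1.
L = (-5 + 48·x^2) + (1 - 5·x + 16·x^3)·Dx  (order 1).
h: a_k = 4, 20, 100, 436, 1860, 7700, …
ICs: h(0) = 4.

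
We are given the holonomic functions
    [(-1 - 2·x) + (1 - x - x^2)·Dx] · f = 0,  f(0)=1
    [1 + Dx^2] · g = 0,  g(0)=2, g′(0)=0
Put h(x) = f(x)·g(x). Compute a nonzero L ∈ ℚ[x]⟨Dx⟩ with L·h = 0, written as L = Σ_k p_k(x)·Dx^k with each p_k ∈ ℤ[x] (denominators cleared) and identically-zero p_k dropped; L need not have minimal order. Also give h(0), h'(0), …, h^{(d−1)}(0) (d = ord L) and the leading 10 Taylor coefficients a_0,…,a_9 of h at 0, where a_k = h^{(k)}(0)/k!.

f: a_k = 1, 1, 2, 3, 5, 8, 13, 21, 34, 55, …
g: a_k = 2, 0, -1, 0, 1/12, 0, -1/360, 0, 1/20160, 0, …
Sym-product of L_f,L_g gives L₀ (≤ ord 2).
L = (1 + x + x^2) + (2 + 4·x)·Dx + (-1 + x + x^2)·Dx^2  (order 2).
h: a_k = 2, 2, 3, 5, 97/12, 157/12, 7619/360, 12329/360, 124121/2240, 1807513/20160, …
ICs: h(0) = 2, h′(0) = 2.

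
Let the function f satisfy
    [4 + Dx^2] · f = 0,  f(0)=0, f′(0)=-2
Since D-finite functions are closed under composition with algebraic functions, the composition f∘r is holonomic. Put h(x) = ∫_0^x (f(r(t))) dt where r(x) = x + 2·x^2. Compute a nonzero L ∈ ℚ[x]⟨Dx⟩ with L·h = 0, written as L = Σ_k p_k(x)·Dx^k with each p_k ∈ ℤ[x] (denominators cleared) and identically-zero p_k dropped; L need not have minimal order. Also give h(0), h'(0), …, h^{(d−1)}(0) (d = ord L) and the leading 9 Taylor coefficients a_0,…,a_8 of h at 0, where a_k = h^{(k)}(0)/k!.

f: a_k = 0, -2, 0, 4/3, 0, -4/15, 0, 8/315, 0, …
h₀=f(r): pull back L_f along r ⇒ L₀.
h=∫₀ˣh₀: take L = L₀·Dx.
L = (4 + 48·x + 192·x^2 + 256·x^3)·Dx - 4·Dx^2 + (1 + 4·x)·Dx^3  (order 3).
h: a_k = 0, 0, -1, -4/3, 1/3, 8/5, 118/45, 8/7, -419/315, …
ICs: h(0) = 0, h′(0) = 0, h′′(0) = -2.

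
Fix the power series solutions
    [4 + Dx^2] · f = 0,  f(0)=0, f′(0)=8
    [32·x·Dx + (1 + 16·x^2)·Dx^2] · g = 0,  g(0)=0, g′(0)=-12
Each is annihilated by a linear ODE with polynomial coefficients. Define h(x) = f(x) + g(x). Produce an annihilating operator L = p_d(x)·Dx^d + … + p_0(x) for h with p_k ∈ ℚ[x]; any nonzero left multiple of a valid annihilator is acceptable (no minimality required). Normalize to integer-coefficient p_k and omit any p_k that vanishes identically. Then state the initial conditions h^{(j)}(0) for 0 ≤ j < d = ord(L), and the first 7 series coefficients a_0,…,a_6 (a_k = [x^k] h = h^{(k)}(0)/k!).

f: a_k = 0, 8, 0, -16/3, 0, 16/15, 0, …
g: a_k = 0, -12, 0, 64, 0, -3072/5, 0, …
L₀ := lclm(L_f,L_g); ord L₀ ≤ 2+2.
L = (-6016·x + 102400·x^3 + 32768·x^5)·Dx + (-28 + 1216·x^2 + 27648·x^4 + 16384·x^6)·Dx^2 + (-1504·x + 25600·x^3 + 8192·x^5)·Dx^3 + (-7 + 304·x^2 + 6912·x^4 + 4096·x^6)·Dx^4  (order 4).
h: a_k = 0, -4, 0, 176/3, 0, -1840/3, 0, …
ICs: h(0) = 0, h′(0) = -4, h′′(0) = 0, h′′′(0) = 352.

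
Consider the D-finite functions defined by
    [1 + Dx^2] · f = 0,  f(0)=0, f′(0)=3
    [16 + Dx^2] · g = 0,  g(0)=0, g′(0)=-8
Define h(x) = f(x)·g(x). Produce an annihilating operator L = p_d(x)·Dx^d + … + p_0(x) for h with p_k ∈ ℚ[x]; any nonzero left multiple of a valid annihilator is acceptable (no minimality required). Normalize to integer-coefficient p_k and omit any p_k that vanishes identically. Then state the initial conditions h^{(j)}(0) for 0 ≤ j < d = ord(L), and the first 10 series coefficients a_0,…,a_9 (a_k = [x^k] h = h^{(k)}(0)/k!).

f: a_k = 0, 3, 0, -1/2, 0, 1/40, 0, -1/1680, 0, 1/120960, …
g: a_k = 0, -8, 0, 64/3, 0, -256/15, 0, 2048/315, 0, -4096/2835, …
Product ⇒ symmetric product L₀, ord ≤ 4.
L = 225 + 34·Dx^2 + Dx^4  (order 4).
h: a_k = 0, 0, -24, 0, 68, 0, -931/15, 0, 6001/210, 0, …
ICs: h(0) = 0, h′(0) = 0, h′′(0) = -48, h′′′(0) = 0.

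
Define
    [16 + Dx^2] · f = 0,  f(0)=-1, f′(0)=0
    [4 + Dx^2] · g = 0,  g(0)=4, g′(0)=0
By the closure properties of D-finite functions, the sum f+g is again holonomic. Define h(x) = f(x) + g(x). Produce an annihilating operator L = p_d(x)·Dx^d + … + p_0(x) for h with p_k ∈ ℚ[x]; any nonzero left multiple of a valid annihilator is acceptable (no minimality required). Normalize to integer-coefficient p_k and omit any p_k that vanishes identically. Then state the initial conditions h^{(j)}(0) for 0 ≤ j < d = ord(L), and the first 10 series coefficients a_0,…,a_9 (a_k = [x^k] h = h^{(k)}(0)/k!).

f: a_k = -1, 0, 8, 0, -32/3, 0, 256/45, 0, -512/315, 0, …
g: a_k = 4, 0, -8, 0, 8/3, 0, -16/45, 0, 8/315, 0, …
Sum ⇒ L₀ = lclm(L_f,L_g) in ℚ(x)⟨Dx⟩.
L = 64 + 20·Dx^2 + Dx^4  (order 4).
h: a_k = 3, 0, 0, 0, -8, 0, 16/3, 0, -8/5, 0, …
ICs: h(0) = 3, h′(0) = 0, h′′(0) = 0, h′′′(0) = 0.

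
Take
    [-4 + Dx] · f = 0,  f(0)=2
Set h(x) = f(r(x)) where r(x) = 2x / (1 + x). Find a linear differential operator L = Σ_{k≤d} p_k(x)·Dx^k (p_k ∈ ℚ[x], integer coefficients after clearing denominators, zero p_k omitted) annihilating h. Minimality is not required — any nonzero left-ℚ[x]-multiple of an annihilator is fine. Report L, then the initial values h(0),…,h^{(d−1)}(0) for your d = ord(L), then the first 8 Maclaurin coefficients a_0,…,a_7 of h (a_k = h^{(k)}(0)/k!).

f: a_k = 2, 8, 16, 64/3, 64/3, 256/15, 512/45, 2048/315, …
Substitute x→r, Dx→(1/r')Dx; clear ⇒ L₀.
L = -8 + (1 + 2·x + x^2)·Dx  (order 1).
h: a_k = 2, 16, 48, 176/3, 16/3, -176/5, 368/45, 6448/315, …
ICs: h(0) = 2.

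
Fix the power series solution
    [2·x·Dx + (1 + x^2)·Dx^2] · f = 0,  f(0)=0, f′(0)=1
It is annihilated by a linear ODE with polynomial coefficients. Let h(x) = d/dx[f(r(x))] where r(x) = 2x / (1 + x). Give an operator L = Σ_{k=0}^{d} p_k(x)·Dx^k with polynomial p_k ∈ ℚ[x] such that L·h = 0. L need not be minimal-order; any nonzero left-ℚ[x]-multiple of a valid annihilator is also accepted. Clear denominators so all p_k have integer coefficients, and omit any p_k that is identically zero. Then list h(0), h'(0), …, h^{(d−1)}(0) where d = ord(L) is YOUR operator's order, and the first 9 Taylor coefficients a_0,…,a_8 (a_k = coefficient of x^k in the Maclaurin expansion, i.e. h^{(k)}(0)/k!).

f: a_k = 0, 1, 0, -1/3, 0, 1/5, 0, -1/7, 0, …
f∘r: x↦r, Dx↦Dx/r' in L_f ⇒ L₀.
Derive L from L₀ (diff closure).
L = (2 + 10·x) + (1 + 2·x + 5·x^2)·Dx  (order 1).
h: a_k = 2, -4, -2, 24, -38, -44, 278, -336, -718, …
ICs: h(0) = 2.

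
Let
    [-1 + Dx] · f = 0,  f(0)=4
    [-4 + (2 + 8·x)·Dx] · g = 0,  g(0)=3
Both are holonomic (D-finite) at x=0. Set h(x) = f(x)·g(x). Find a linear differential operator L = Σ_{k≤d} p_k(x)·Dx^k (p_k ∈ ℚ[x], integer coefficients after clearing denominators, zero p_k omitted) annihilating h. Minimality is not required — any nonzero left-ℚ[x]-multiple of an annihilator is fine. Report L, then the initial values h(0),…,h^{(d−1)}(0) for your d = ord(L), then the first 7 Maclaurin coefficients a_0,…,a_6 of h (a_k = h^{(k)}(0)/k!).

f: a_k = 4, 4, 2, 2/3, 1/6, 1/30, 1/180, …
g: a_k = 3, 6, -6, 12, -30, 84, -252, …
f·g: L₀ = L_f ⊗_s L_g, ord ≤ 1·1.
L = (-3 - 4·x) + (1 + 4·x)·Dx  (order 1).
h: a_k = 12, 36, 6, 38, -159/2, 2371/10, -43487/60, …
ICs: h(0) = 12.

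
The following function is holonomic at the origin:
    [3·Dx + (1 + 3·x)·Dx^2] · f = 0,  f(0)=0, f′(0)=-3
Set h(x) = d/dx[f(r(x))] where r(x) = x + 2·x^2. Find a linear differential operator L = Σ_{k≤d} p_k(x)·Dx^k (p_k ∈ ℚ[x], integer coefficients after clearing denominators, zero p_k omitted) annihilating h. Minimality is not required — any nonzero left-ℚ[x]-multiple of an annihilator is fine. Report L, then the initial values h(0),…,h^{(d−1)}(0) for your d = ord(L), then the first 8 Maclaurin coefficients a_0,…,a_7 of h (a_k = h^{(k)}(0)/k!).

f: a_k = 0, -3, 9/2, -9, 81/4, -243/5, 243/2, -2187/7, …
f∘r: x↦r, Dx↦Dx/r' in L_f ⇒ L₀.
h=h₀': d/dx-closure on L₀ ⇒ L.
L = (-1 + 12·x + 24·x^2) + (1 + 7·x + 18·x^2 + 24·x^3)·Dx  (order 1).
h: a_k = -3, -3, 27, -63, 27, 297, -1053, 1377, …
ICs: h(0) = -3.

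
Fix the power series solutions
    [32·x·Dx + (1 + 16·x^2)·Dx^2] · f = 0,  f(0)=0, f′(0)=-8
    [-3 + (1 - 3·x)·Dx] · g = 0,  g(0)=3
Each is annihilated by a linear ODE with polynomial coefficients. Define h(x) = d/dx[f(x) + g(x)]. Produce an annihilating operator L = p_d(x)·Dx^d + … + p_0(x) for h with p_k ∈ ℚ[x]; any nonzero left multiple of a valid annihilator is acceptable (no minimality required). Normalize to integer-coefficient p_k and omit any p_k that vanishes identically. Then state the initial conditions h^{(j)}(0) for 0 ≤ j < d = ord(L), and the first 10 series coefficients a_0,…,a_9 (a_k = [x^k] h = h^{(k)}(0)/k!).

L = (96 - 1152·x - 4608·x^2) + (-43 + 96·x - 240·x^2 - 4608·x^3)·Dx + (3 + 7·x + 112·x^3 - 768·x^4)·Dx^2  (order 2).
h: a_k = 1, 54, 371, 972, 1597, 13122, 78695, 157464, 7153, 1771470, …
ICs: h(0) = 1, h′(0) = 54.

f: a_k = 0, -8, 0, 128/3, 0, -2048/5, 0, 32768/7, 0, -524288/9, …
g: a_k = 3, 9, 27, 81, 243, 729, 2187, 6561, 19683, 59049, …
L₀ := lclm(L_f,L_g); ord L₀ ≤ 2+1.
h=h₀': d/dx-closure on L₀ ⇒ L.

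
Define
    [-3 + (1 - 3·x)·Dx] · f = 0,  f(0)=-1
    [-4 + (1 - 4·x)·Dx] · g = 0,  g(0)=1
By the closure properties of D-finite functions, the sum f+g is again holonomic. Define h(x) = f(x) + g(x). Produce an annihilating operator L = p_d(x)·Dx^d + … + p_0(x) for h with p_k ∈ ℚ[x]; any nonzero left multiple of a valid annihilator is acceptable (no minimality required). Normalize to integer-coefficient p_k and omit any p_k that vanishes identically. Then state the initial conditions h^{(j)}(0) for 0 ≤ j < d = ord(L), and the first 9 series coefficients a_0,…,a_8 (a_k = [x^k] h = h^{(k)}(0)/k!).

L = -24 + (14 - 48·x)·Dx + (-1 + 7·x - 12·x^2)·Dx^2  (order 2).
h: a_k = 0, 1, 7, 37, 175, 781, 3367, 14197, 58975, …
ICs: h(0) = 0, h′(0) = 1.

f: a_k = -1, -3, -9, -27, -81, -243, -729, -2187, -6561, …
g: a_k = 1, 4, 16, 64, 256, 1024, 4096, 16384, 65536, …
Sum ⇒ L₀ = lclm(L_f,L_g) in ℚ(x)⟨Dx⟩.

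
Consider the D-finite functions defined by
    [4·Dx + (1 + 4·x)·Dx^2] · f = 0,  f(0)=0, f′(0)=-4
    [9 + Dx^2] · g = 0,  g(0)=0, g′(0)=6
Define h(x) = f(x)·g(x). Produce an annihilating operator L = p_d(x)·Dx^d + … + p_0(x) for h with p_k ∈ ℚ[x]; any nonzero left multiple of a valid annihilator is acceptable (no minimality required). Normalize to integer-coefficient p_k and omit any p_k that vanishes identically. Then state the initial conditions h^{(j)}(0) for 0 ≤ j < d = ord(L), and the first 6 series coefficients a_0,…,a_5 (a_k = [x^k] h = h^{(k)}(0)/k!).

f: a_k = 0, -4, 8, -64/3, 64, -1024/5, …
g: a_k = 0, 6, 0, -9, 0, 81/20, …
L₀ := L_f ⊗_s L_g (sym. prod.), ord ≤ 4.
L = (-2043 - 1296·x + 44064·x^2 + 186624·x^3 + 186624·x^4) + (72 + 5472·x + 31104·x^2 + 41472·x^3)·Dx + (-182 + 864·x + 12096·x^2 + 41472·x^3 + 41472·x^4)·Dx^2 + (8 + 608·x + 3456·x^2 + 4608·x^3)·Dx^3 + (5 + 112·x + 800·x^2 + 2304·x^3 + 2304·x^4)·Dx^4  (order 4).
h: a_k = 0, 0, -24, 48, -92, 312, …
ICs: h(0) = 0, h′(0) = 0, h′′(0) = -48, h′′′(0) = 288.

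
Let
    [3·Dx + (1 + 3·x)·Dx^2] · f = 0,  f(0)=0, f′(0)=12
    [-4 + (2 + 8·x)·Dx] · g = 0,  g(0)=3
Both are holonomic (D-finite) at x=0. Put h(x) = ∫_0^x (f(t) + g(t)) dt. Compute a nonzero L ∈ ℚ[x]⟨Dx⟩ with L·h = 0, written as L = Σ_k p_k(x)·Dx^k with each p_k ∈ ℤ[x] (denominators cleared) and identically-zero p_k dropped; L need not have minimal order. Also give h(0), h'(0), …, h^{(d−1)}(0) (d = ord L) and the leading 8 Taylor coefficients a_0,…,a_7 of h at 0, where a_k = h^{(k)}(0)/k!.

L = 36·x·Dx^2 + (6 + 72·x + 180·x^2)·Dx^3 + (1 + 13·x + 54·x^2 + 72·x^3)·Dx^4  (order 4).
h: a_k = 0, 3, 9, -8, 12, -111/5, 232/5, -738/7, …
ICs: h(0) = 0, h′(0) = 3, h′′(0) = 18, h′′′(0) = -48.

f: a_k = 0, 12, -18, 36, -81, 972/5, -486, 8748/7, …
g: a_k = 3, 6, -6, 12, -30, 84, -252, 792, …
h₀=f+g: left-lcm gives L₀, ord ≤ 3.
h=∫₀ˣh₀: take L = L₀·Dx.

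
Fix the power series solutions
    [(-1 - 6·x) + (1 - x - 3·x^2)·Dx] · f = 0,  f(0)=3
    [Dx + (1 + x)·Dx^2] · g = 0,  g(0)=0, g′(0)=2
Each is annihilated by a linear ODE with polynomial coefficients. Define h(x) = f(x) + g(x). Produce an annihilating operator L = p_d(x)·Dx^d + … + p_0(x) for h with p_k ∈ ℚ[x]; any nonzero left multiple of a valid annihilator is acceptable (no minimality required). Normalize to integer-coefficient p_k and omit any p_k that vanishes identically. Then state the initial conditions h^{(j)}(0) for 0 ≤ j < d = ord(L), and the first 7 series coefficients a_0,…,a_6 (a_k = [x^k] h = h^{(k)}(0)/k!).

f: a_k = 3, 3, 12, 21, 57, 120, 291, …
g: a_k = 0, 2, -1, 2/3, -1/2, 2/5, -1/3, …
f+g: L₀ = lclm(L_f,L_g), ord ≤ 1+2.
L = (58 + 350·x + 636·x^2 + 756·x^3 + 324·x^4)·Dx + (40 + 364·x + 976·x^2 + 1632·x^3 + 1530·x^4 + 540·x^5)·Dx^2 + (-9 - 31·x - 27·x^2 + 115·x^3 + 345·x^4 + 333·x^5 + 108·x^6)·Dx^3  (order 3).
h: a_k = 3, 5, 11, 65/3, 113/2, 602/5, 872/3, …
ICs: h(0) = 3, h′(0) = 5, h′′(0) = 22.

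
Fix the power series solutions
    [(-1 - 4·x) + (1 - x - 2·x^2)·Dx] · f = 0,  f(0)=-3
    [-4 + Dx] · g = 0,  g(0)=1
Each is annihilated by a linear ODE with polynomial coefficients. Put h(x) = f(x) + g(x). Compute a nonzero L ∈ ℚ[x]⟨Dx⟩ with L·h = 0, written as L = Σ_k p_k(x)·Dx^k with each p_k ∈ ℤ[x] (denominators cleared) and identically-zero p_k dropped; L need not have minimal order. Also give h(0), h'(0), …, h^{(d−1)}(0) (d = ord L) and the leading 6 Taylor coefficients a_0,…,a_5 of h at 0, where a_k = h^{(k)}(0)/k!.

L = (-8 - 192·x^2 - 128·x^3) + (-10 + 44·x + 72·x^2 - 64·x^3 - 64·x^4)·Dx + (3 - 11·x - 6·x^2 + 24·x^3 + 16·x^4)·Dx^2  (order 2).
h: a_k = -2, 1, -1, -13/3, -67/3, -817/15, …
ICs: h(0) = -2, h′(0) = 1.

f: a_k = -3, -3, -9, -15, -33, -63, …
g: a_k = 1, 4, 8, 32/3, 32/3, 128/15, …
Weyl lclm of L_f,L_g ⇒ L₀ (ord ≤ 2).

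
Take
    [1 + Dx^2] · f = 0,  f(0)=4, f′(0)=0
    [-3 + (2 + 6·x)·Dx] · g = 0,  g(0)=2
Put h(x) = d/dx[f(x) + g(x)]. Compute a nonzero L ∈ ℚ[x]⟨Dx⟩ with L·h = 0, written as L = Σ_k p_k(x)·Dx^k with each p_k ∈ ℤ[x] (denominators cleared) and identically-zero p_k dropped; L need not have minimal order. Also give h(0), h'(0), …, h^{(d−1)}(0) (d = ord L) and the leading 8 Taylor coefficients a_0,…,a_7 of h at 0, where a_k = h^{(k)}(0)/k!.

f: a_k = 4, 0, -2, 0, 1/6, 0, -1/180, 0, …
g: a_k = 2, 3, -9/4, 27/8, -405/64, 1701/128, -15309/512, 72171/1024, …
L₀ := lclm(L_f,L_g); ord L₀ ≤ 2+1.
Differentiate: ansatz ord ≤ ord L₀ ⇒ L.
L = (-417 - 72·x - 108·x^2) + (-62 - 234·x - 216·x^2 - 216·x^3)·Dx + (-417 - 72·x - 108·x^2)·Dx^2 + (-62 - 234·x - 216·x^2 - 216·x^3)·Dx^3  (order 3).
h: a_k = 3, -17/2, 81/8, -1183/48, 8505/128, -689033/3840, 505197/1024, -886620223/645120, …
ICs: h(0) = 3, h′(0) = -17/2, h′′(0) = 81/4.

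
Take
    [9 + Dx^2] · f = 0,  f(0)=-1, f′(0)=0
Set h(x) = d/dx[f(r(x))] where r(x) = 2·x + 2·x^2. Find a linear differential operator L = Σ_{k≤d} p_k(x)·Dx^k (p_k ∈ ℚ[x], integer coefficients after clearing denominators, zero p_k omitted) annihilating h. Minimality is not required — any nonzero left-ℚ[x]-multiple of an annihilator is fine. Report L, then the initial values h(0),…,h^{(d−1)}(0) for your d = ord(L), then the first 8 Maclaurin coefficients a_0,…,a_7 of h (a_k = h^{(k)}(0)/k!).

f: a_k = -1, 0, 9/2, 0, -27/8, 0, 81/80, 0, …
h₀=f(r): pull back L_f along r ⇒ L₀.
Differentiate: ansatz ord ≤ ord L₀ ⇒ L.
L = (48 + 288·x + 864·x^2 + 1152·x^3 + 576·x^4) + (-6 - 12·x)·Dx + (1 + 4·x + 4·x^2)·Dx^2  (order 2).
h: a_k = 0, 36, 108, -144, -1080, -7776/5, 6048/5, 245376/35, …
ICs: h(0) = 0, h′(0) = 36.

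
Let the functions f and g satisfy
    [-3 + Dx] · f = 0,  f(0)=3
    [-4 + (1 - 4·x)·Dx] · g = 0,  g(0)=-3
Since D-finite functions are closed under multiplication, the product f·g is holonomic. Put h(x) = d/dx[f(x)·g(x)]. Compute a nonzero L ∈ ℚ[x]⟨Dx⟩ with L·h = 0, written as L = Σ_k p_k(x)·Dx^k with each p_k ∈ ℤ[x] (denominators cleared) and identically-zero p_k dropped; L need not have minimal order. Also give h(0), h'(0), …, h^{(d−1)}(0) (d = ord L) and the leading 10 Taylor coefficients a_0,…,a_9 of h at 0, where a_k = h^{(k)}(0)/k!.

L = (65 - 168·x + 144·x^2) + (-7 + 40·x - 48·x^2)·Dx  (order 1).
h: a_k = -63, -585, -7263/2, -38979/2, -780309/8, -18729603/40, -34962363/16, -799140663/80, -201383466759/4480, -895037636601/4480, …
ICs: h(0) = -63.

f: a_k = 3, 9, 27/2, 27/2, 81/8, 243/40, 243/80, 729/560, 2187/4480, 729/4480, …
g: a_k = -3, -12, -48, -192, -768, -3072, -12288, -49152, -196608, -786432, …
f·g: L₀ = L_f ⊗_s L_g, ord ≤ 1·1.
h=h₀': d/dx-closure on L₀ ⇒ L.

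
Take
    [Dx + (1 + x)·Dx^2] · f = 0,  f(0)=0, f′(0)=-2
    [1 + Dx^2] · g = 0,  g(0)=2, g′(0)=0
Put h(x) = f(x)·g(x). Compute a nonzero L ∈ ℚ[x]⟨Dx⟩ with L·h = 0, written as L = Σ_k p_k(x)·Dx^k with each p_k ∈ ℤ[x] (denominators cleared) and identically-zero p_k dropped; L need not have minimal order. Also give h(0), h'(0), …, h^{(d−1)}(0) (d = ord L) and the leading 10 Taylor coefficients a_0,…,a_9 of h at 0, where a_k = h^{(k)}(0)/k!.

L = (-3 + 6·x + 19·x^2 + 16·x^3 + 4·x^4) + (4 + 20·x + 24·x^2 + 8·x^3)·Dx + (20·x + 42·x^2 + 32·x^3 + 8·x^4)·Dx^2 + (4 + 20·x + 24·x^2 + 8·x^3)·Dx^3 + (3 + 14·x + 23·x^2 + 16·x^3 + 4·x^4)·Dx^4  (order 4).
h: a_k = 0, -4, 2, 2/3, 0, -3/10, 1/4, -31/140, 37/180, -1151/6048, …
ICs: h(0) = 0, h′(0) = -4, h′′(0) = 4, h′′′(0) = 4.

f: a_k = 0, -2, 1, -2/3, 1/2, -2/5, 1/3, -2/7, 1/4, -2/9, …
g: a_k = 2, 0, -1, 0, 1/12, 0, -1/360, 0, 1/20160, 0, …
f·g: L₀ = L_f ⊗_s L_g, ord ≤ 2·2.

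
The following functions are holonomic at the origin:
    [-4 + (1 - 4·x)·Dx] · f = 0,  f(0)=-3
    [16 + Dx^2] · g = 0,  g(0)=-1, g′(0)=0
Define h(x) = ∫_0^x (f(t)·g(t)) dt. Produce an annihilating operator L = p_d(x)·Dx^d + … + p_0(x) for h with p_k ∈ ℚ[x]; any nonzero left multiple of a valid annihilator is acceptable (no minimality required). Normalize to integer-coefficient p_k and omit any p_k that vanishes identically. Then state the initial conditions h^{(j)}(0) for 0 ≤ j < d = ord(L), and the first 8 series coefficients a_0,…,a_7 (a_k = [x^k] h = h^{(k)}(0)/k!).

L = (-16 + 64·x)·Dx + 8·Dx^2 + (-1 + 4·x)·Dx^3  (order 3).
h: a_k = 0, 3, 6, 8, 24, 416/5, 832/3, 99584/105, …
ICs: h(0) = 0, h′(0) = 3, h′′(0) = 12.

f: a_k = -3, -12, -48, -192, -768, -3072, -12288, -49152, …
g: a_k = -1, 0, 8, 0, -32/3, 0, 256/45, 0, …
h₀=f·g: eliminate ⇒ L₀, order ≤ 1·2.
h=∫h₀ ⇒ L = L₀·Dx.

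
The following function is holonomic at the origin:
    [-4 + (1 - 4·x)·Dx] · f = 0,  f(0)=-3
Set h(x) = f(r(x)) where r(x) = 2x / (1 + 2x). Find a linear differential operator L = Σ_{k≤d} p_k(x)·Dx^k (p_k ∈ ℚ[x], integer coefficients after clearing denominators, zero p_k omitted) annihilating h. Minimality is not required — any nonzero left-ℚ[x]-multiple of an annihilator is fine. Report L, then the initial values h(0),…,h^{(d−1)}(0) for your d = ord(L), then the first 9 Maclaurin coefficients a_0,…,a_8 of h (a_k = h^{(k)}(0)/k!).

L = 8 + (-1 + 4·x + 12·x^2)·Dx  (order 1).
h: a_k = -3, -24, -144, -864, -5184, -31104, -186624, -1119744, -6718464, …
ICs: h(0) = -3.

f: a_k = -3, -12, -48, -192, -768, -3072, -12288, -49152, -196608, …
f∘r: x↦r, Dx↦Dx/r' in L_f ⇒ L₀.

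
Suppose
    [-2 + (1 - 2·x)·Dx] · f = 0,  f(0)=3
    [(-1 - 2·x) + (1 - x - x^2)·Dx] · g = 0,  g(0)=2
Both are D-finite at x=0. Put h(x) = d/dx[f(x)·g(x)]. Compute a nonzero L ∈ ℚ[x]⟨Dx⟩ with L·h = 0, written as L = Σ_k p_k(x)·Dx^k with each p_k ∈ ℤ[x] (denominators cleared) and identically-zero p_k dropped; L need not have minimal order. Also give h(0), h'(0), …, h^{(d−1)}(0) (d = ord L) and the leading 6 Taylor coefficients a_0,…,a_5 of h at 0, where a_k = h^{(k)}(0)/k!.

f: a_k = 3, 6, 12, 24, 48, 96, …
g: a_k = 2, 2, 4, 6, 10, 16, …
Sym-product of L_f,L_g gives L₀ (≤ ord 1).
h=h₀': d/dx-closure on L₀ ⇒ L.
L = (16 - 30·x - 30·x^2 + 32·x^3 + 48·x^4) + (-3 + 11·x - 3·x^2 - 22·x^3 + 10·x^4 + 12·x^5)·Dx  (order 1).
h: a_k = 18, 96, 342, 1032, 2820, 7236, …
ICs: h(0) = 18.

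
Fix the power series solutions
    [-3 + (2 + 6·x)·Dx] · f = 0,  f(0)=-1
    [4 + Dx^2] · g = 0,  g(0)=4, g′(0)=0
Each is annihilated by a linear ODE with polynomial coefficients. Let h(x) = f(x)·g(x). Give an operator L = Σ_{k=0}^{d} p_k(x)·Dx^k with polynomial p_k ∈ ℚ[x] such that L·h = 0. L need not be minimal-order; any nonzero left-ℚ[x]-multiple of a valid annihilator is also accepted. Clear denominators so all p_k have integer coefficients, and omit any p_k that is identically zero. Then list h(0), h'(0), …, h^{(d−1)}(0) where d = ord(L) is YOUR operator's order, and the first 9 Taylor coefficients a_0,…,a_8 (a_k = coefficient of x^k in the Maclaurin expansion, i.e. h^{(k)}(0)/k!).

f: a_k = -1, -3/2, 9/8, -27/16, 405/128, -1701/256, 15309/1024, -72171/2048, 2814669/32768, …
g: a_k = 4, 0, -8, 0, 8/3, 0, -16/45, 0, 8/315, …
f·g: L₀ = L_f ⊗_s L_g, ord ≤ 1·2.
L = (43 + 96·x + 144·x^2) + (-12 - 36·x)·Dx + (4 + 24·x + 36·x^2)·Dx^2  (order 2).
h: a_k = -4, -6, 25/2, 21/4, 95/96, -1093/64, 435961/11520, -704789/7680, 598666367/2580480, …
ICs: h(0) = -4, h′(0) = -6.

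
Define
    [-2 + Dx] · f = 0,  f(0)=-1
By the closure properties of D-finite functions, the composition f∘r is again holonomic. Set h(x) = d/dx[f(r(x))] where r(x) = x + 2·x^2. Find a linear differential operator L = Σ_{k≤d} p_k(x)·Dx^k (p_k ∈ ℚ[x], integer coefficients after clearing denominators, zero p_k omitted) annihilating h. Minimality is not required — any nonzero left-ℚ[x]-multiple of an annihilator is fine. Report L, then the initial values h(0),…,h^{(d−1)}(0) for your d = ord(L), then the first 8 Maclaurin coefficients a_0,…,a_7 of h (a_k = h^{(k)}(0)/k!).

f: a_k = -1, -2, -2, -4/3, -2/3, -4/15, -4/45, -8/315, …
Substitute x→r, Dx→(1/r')Dx; clear ⇒ L₀.
h=h₀': d/dx-closure on L₀ ⇒ L.
L = (6 + 16·x + 32·x^2) + (-1 - 4·x)·Dx  (order 1).
h: a_k = -2, -12, -28, -200/3, -108, -2648/15, -10424/45, -31664/105, …
ICs: h(0) = -2.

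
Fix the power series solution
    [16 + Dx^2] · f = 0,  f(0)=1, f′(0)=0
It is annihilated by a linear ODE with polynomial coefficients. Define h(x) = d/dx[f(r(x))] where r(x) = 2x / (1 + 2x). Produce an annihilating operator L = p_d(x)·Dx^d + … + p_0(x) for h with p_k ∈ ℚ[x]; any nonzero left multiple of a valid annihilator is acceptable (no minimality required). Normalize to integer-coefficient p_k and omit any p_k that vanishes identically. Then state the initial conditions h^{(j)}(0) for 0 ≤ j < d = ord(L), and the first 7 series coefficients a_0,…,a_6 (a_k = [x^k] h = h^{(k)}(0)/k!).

f: a_k = 1, 0, -8, 0, 32/3, 0, -256/45, …
h₀=f(r): pull back L_f along r ⇒ L₀.
h₀' ⇒ L via d/dx closure of L₀.
L = (88 + 96·x + 96·x^2) + (12 + 72·x + 144·x^2 + 96·x^3)·Dx + (1 + 8·x + 24·x^2 + 32·x^3 + 16·x^4)·Dx^2  (order 2).
h: a_k = 0, -64, 384, -2560/3, -5120/3, 351232/15, -587776/5, …
ICs: h(0) = 0, h′(0) = -64.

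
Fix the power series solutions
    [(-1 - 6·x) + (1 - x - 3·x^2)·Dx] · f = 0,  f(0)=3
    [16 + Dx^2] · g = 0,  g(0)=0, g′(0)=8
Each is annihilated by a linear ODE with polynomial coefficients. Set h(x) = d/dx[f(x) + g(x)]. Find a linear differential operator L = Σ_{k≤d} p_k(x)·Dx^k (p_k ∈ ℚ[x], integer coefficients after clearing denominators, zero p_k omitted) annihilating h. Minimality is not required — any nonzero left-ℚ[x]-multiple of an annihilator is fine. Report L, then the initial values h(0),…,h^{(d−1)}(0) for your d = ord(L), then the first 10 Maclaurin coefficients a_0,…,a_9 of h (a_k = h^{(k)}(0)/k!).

f: a_k = 3, 3, 12, 21, 57, 120, 291, 651, 1524, 3477, …
g: a_k = 0, 8, 0, -64/3, 0, 256/15, 0, -2048/315, 0, 4096/2835, …
Weyl lclm of L_f,L_g ⇒ L₀ (ord ≤ 3).
Derive L from L₀ (diff closure).
L = (4672 + 20416·x + 66304·x^2 + 32640·x^3 + 66240·x^4 + 62208·x^5 + 62208·x^6) + (-464 - 2352·x + 3792·x^2 + 6752·x^3 - 2400·x^4 + 5184·x^5 + 24192·x^6 + 20736·x^7)·Dx + (292 + 1276·x + 4144·x^2 + 2040·x^3 + 4140·x^4 + 3888·x^5 + 3888·x^6)·Dx^2 + (-29 - 147·x + 237·x^2 + 422·x^3 - 150·x^4 + 324·x^5 + 1512·x^6 + 1296·x^7)·Dx^3  (order 3).
h: a_k = 11, 24, -1, 228, 2056/3, 1746, 203017/45, 12192, 9861391/315, 80490, …
ICs: h(0) = 11, h′(0) = 24, h′′(0) = -2.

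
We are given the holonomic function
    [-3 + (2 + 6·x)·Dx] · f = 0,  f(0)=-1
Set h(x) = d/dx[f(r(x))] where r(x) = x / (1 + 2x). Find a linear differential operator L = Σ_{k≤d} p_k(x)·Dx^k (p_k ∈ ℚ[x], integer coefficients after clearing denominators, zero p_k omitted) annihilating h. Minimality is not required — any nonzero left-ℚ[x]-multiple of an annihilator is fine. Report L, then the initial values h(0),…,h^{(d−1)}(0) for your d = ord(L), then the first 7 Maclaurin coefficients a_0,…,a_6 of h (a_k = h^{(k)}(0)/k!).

f: a_k = -1, -3/2, 9/8, -27/16, 405/128, -1701/256, 15309/1024, …
h₀=f(r): pull back L_f along r ⇒ L₀.
Derive L from L₀ (diff closure).
L = (-11 - 40·x) + (-2 - 14·x - 20·x^2)·Dx  (order 1).
h: a_k = -3/2, 33/4, -585/16, 4965/32, -169545/256, 1477503/512, -26328981/2048, …
ICs: h(0) = -3/2.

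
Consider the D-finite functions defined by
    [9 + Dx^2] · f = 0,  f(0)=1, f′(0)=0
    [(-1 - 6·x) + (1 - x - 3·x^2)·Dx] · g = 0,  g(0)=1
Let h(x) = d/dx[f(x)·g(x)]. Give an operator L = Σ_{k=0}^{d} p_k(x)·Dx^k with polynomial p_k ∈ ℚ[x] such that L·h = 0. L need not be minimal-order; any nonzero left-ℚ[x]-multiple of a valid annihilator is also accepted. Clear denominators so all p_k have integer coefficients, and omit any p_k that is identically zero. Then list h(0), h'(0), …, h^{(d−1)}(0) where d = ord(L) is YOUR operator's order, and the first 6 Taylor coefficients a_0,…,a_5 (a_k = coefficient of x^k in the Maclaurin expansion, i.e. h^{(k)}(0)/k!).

f: a_k = 1, 0, -9/2, 0, 27/8, 0, …
g: a_k = 1, 1, 4, 7, 19, 40, …
L₀ := L_f ⊗_s L_g (sym. prod.), ord ≤ 2.
Differentiate: ansatz ord ≤ ord L₀ ⇒ L.
L = (-15 - 54·x - 135·x^2 + 162·x^3 + 243·x^4) + (6·x + 54·x^2 + 108·x^3)·Dx + (1 - 4·x - 9·x^2 + 18·x^3 + 27·x^4)·Dx^2  (order 2).
h: a_k = 1, -1, 15/2, 35/2, 475/8, 5757/40, …
ICs: h(0) = 1, h′(0) = -1.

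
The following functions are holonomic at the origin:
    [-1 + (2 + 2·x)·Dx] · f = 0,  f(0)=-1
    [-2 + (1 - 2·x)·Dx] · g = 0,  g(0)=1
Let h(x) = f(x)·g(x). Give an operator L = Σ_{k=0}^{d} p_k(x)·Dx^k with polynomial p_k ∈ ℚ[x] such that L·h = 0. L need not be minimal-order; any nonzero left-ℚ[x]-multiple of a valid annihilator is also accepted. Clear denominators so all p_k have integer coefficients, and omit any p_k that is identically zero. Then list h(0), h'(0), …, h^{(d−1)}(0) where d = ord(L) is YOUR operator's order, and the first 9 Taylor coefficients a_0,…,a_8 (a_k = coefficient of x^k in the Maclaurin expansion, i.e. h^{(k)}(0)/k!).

f: a_k = -1, -1/2, 1/8, -1/16, 5/128, -7/256, 21/1024, -33/2048, 429/32768, …
g: a_k = 1, 2, 4, 8, 16, 32, 64, 128, 256, …
f·g: L₀ = L_f ⊗_s L_g, ord ≤ 1·1.
L = (5 + 2·x) + (-2 + 2·x + 4·x^2)·Dx  (order 1).
h: a_k = -1, -5/2, -39/8, -157/16, -2507/128, -10035/256, -80259/1024, -321069/2048, -10273779/32768, …
ICs: h(0) = -1.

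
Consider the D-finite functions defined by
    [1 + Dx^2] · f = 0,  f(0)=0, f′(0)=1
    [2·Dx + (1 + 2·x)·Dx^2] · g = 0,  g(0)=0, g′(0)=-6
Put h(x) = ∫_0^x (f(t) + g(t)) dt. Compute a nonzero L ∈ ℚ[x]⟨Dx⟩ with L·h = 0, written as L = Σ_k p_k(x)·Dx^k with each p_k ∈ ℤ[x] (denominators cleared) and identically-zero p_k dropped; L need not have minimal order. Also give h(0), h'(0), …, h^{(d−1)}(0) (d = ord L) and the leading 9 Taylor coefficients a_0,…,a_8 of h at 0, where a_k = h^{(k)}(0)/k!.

f: a_k = 0, 1, 0, -1/6, 0, 1/120, 0, -1/5040, 0, …
g: a_k = 0, -6, 6, -8, 12, -96/5, 32, -384/7, 96, …
L₀ := lclm(L_f,L_g); ord L₀ ≤ 2+2.
h=∫₀ˣh₀: take L = L₀·Dx.
L = (50 + 8·x + 8·x^2)·Dx^2 + (9 + 22·x + 12·x^2 + 8·x^3)·Dx^3 + (50 + 8·x + 8·x^2)·Dx^4 + (9 + 22·x + 12·x^2 + 8·x^3)·Dx^5  (order 5).
h: a_k = 0, 0, -5/2, 2, -49/24, 12/5, -2303/720, 32/7, -276481/40320, …
ICs: h(0) = 0, h′(0) = 0, h′′(0) = -5, h′′′(0) = 12, h′′′′(0) = -49.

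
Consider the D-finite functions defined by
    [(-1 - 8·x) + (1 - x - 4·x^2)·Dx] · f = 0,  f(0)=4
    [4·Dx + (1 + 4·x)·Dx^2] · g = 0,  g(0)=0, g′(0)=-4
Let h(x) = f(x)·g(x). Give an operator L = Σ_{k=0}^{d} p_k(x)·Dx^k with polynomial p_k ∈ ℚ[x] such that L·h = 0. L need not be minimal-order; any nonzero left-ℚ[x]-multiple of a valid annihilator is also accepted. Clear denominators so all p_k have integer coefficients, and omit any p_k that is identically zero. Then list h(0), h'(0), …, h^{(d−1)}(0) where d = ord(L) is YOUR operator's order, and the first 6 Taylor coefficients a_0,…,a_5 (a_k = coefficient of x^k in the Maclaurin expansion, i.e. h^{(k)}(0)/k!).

L = (12 + 64·x) + (-2 + 28·x + 80·x^2)·Dx + (-1 - 3·x + 8·x^2 + 16·x^3)·Dx^2  (order 2).
h: a_k = 0, -16, 16, -400/3, 560/3, -17488/15, …
ICs: h(0) = 0, h′(0) = -16.

f: a_k = 4, 4, 20, 36, 116, 260, …
g: a_k = 0, -4, 8, -64/3, 64, -1024/5, …
L₀ := L_f ⊗_s L_g (sym. prod.), ord ≤ 2.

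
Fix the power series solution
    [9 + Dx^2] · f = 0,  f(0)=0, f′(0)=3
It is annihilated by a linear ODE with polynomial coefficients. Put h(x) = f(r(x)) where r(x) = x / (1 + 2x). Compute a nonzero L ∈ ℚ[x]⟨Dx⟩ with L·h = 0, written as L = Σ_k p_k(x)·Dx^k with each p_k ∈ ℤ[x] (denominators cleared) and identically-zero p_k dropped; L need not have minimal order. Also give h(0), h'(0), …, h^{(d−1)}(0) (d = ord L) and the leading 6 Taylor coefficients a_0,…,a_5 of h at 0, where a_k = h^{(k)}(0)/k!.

L = 9 + (4 + 24·x + 48·x^2 + 32·x^3)·Dx + (1 + 8·x + 24·x^2 + 32·x^3 + 16·x^4)·Dx^2  (order 2).
h: a_k = 0, 3, -6, 15/2, 3, -2319/40, …
ICs: h(0) = 0, h′(0) = 3.

f: a_k = 0, 3, 0, -9/2, 0, 81/40, …
Substitute x→r, Dx→(1/r')Dx; clear ⇒ L₀.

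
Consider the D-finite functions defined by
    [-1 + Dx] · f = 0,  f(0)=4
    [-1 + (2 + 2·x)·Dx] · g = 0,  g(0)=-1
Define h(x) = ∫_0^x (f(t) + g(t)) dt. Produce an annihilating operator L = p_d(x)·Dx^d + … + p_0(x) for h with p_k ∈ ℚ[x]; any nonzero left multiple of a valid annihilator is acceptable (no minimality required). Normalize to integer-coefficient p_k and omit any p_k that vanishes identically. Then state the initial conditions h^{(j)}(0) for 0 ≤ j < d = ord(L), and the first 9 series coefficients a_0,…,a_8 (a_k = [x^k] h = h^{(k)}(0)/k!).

f: a_k = 4, 4, 2, 2/3, 1/6, 1/30, 1/180, 1/1260, 1/10080, …
g: a_k = -1, -1/2, 1/8, -1/16, 5/128, -7/256, 21/1024, -33/2048, 429/32768, …
Sum ⇒ L₀ = lclm(L_f,L_g) in ℚ(x)⟨Dx⟩.
∫: right-multiply L₀ by Dx.
L = (3 + 2·x)·Dx + (-5 - 8·x - 4·x^2)·Dx^2 + (2 + 6·x + 4·x^2)·Dx^3  (order 3).
h: a_k = 0, 3, 7/4, 17/24, 29/192, 79/1920, 23/23040, 1201/322560, -9883/5160960, …
ICs: h(0) = 0, h′(0) = 3, h′′(0) = 7/2.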